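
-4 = -4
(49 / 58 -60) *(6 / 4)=-10293 / 116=-88.73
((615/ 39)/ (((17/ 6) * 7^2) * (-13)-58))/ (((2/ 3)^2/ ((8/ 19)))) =-22140/ 2760719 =-0.01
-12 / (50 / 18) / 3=-36 / 25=-1.44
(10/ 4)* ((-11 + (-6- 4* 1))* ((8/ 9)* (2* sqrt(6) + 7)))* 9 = -2940- 840* sqrt(6) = -4997.57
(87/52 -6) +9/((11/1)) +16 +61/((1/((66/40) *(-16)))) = -4570019/2860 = -1597.91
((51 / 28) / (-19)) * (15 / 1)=-765 / 532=-1.44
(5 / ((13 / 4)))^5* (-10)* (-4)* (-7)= -896000000 / 371293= -2413.19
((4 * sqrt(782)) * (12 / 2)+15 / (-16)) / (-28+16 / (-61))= -23.71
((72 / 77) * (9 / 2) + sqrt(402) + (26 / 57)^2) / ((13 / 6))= 2209456 / 1084083 + 6 * sqrt(402) / 13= 11.29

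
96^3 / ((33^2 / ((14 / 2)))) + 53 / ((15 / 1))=10328333 / 1815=5690.54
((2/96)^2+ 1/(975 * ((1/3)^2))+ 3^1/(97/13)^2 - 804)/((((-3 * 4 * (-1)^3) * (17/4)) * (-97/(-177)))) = -334181986273753/11617962220800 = -28.76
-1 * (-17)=17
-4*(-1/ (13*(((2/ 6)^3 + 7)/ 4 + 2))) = 216/ 2639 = 0.08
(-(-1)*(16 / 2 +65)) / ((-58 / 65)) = -4745 / 58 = -81.81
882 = 882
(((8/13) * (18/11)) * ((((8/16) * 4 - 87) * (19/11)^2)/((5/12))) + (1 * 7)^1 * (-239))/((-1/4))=158210620/17303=9143.54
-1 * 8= -8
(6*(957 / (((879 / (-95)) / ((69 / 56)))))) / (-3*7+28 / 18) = 11291643 / 287140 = 39.32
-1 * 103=-103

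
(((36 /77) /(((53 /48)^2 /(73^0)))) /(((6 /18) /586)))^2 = 21262175205064704 /46782661849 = 454488.36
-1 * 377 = -377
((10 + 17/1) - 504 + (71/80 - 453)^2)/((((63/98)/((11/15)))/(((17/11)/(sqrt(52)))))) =155312107559 * sqrt(13)/11232000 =49856.28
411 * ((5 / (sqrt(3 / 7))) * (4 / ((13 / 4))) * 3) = 32880 * sqrt(21) / 13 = 11590.39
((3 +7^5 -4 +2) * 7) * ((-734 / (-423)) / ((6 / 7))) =302258264 / 1269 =238186.18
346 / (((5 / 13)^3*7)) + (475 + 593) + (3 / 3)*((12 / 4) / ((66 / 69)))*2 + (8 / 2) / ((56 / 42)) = 18730532 / 9625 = 1946.03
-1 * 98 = -98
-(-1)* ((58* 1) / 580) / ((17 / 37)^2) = 0.47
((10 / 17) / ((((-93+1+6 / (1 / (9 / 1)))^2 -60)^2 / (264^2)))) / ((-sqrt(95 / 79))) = -0.02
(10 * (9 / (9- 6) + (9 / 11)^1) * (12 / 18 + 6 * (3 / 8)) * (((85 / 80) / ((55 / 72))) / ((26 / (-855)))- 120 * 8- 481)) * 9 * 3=-28127476125 / 6292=-4470355.39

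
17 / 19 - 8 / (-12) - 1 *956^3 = -49802200423 / 57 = -873722814.44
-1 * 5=-5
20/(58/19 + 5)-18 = -2374/153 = -15.52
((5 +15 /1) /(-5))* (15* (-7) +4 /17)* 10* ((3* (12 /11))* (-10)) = -25646400 /187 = -137146.52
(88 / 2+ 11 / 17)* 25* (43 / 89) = 815925 / 1513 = 539.28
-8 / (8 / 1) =-1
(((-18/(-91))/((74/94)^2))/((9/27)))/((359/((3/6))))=59643/44723861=0.00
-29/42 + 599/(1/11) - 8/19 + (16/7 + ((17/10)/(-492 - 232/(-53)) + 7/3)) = 32371568101/4910360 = 6592.50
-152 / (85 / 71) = -10792 / 85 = -126.96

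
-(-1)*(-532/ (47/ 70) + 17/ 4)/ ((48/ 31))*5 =-7654985/ 3008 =-2544.88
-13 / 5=-2.60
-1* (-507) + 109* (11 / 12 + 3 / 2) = 9245 / 12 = 770.42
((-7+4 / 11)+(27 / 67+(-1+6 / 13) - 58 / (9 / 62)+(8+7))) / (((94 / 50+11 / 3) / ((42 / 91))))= -421797125 / 12953512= -32.56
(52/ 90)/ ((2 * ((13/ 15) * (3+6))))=1/ 27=0.04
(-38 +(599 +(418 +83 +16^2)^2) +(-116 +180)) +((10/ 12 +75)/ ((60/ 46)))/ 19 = 392395109/ 684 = 573677.06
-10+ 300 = 290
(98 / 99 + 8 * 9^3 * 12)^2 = 48004306248196 / 9801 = 4897898811.16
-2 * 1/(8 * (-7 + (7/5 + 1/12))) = 15/331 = 0.05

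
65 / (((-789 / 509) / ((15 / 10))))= -33085 / 526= -62.90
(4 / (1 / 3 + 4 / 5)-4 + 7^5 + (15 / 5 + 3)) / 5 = 285813 / 85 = 3362.51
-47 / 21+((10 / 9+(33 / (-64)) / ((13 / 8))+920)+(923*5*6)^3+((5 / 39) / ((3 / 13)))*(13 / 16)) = 92736669960126223 / 4368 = 21230922609919.01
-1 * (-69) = 69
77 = 77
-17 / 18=-0.94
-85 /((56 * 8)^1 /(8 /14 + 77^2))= -1125.03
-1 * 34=-34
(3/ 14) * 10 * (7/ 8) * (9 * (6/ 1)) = 405/ 4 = 101.25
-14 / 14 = -1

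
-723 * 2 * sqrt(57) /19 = -1446 * sqrt(57) /19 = -574.58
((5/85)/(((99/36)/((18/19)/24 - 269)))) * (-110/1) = 204410/323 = 632.85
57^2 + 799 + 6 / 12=8097 / 2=4048.50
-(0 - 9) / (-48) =-3 / 16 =-0.19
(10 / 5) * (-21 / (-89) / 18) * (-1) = -7 / 267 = -0.03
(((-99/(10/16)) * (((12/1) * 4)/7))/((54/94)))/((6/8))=-264704/105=-2520.99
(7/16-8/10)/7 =-29/560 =-0.05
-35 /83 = -0.42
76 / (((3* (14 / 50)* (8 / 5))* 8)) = 2375 / 336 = 7.07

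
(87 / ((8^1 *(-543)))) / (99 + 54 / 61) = -1769 / 8822664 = -0.00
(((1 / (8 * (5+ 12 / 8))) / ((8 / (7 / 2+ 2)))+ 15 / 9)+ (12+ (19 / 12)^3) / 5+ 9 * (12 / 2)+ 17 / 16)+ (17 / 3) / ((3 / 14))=242557 / 2808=86.38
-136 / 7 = -19.43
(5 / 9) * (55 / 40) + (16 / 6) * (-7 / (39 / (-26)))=317 / 24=13.21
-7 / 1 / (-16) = 7 / 16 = 0.44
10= 10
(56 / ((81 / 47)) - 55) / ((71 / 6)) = -3646 / 1917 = -1.90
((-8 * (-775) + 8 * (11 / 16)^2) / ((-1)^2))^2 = 38486901.80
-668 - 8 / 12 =-2006 / 3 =-668.67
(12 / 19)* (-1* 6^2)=-432 / 19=-22.74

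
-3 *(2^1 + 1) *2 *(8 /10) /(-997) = 72 /4985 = 0.01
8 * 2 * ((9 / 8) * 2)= 36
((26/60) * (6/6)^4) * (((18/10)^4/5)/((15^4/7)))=2457/19531250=0.00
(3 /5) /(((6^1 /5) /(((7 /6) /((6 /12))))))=7 /6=1.17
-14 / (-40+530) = -1 / 35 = -0.03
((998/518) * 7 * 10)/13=4990/481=10.37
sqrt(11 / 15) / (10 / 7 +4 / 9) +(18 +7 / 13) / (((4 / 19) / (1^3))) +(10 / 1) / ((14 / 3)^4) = 21*sqrt(165) / 590 +21993623 / 249704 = 88.54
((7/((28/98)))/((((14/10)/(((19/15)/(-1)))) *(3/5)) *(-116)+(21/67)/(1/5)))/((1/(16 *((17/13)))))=6059480/927849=6.53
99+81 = 180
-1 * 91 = -91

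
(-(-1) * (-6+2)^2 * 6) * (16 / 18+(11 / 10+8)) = 14384 / 15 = 958.93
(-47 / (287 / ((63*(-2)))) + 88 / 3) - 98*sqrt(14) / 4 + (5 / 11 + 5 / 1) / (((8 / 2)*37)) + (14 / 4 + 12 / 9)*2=995730 / 16687 - 49*sqrt(14) / 2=-32.00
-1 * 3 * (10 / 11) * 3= -8.18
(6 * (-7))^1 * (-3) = 126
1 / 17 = 0.06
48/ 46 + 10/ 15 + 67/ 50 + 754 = 2611823/ 3450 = 757.05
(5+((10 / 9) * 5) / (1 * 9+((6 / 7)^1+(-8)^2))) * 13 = 65.98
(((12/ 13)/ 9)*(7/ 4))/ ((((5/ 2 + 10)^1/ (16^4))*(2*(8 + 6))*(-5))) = -32768/ 4875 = -6.72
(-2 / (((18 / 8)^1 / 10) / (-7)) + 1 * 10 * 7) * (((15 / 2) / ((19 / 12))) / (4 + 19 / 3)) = 35700 / 589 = 60.61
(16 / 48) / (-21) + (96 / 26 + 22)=25.68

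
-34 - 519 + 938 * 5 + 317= 4454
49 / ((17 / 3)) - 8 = 11 / 17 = 0.65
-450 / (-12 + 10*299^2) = -225 / 446999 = -0.00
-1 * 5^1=-5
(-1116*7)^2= 61027344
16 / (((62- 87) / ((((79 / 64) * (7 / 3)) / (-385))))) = 79 / 16500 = 0.00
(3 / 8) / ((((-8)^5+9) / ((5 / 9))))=-5 / 786216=-0.00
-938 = -938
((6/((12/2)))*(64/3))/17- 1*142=-7178/51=-140.75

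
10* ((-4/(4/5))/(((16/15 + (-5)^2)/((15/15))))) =-750/391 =-1.92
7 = 7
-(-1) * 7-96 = -89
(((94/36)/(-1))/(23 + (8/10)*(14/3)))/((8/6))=-0.07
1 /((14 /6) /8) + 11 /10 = 317 /70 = 4.53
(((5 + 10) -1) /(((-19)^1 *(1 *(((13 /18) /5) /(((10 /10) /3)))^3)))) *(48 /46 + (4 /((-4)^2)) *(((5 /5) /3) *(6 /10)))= -9506700 /960089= -9.90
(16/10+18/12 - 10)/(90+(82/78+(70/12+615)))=-897/92545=-0.01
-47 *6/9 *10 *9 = -2820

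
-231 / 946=-21 / 86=-0.24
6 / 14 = 3 / 7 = 0.43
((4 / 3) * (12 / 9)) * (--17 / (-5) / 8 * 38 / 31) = -1292 / 1395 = -0.93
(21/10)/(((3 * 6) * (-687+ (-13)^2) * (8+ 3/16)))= -2/72705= -0.00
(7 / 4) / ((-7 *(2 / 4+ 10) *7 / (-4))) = 2 / 147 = 0.01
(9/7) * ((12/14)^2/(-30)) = -54/1715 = -0.03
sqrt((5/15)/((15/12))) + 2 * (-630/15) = -84 + 2 * sqrt(15)/15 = -83.48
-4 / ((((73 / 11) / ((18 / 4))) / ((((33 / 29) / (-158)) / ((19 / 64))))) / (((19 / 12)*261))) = 156816 / 5767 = 27.19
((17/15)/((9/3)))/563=17/25335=0.00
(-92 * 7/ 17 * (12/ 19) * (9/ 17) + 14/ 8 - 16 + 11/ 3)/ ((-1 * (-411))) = -1531981/ 27081612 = -0.06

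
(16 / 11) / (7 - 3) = 0.36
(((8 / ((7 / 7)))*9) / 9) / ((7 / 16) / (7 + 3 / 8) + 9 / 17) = 16048 / 1181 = 13.59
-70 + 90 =20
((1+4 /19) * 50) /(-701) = -1150 /13319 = -0.09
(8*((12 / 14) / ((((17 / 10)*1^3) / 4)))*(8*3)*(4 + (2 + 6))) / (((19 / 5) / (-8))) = -22118400 / 2261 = -9782.57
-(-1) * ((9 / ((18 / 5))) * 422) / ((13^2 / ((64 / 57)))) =67520 / 9633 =7.01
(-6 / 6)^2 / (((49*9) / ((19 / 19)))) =1 / 441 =0.00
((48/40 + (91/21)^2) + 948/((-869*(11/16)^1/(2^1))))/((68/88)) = 182998/8415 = 21.75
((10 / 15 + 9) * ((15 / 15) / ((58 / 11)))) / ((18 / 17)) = 187 / 108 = 1.73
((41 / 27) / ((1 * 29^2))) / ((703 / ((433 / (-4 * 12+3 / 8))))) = -142024 / 6081911001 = -0.00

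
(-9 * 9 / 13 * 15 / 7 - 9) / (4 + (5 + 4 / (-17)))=-2.55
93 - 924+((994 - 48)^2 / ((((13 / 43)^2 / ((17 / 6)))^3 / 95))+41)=2532500329730.86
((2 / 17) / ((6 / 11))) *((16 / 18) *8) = 704 / 459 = 1.53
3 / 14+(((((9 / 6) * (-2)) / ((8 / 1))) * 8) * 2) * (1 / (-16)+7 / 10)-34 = -10531 / 280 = -37.61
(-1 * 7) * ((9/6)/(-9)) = 7/6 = 1.17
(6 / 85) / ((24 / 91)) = 91 / 340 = 0.27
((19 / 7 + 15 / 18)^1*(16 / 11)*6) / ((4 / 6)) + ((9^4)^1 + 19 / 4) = 2036555 / 308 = 6612.19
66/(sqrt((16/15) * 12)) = 33 * sqrt(5)/4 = 18.45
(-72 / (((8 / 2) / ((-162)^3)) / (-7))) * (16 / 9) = -952342272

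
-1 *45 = -45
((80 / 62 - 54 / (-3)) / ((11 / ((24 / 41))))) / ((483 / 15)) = 3120 / 97867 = 0.03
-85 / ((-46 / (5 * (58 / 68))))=725 / 92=7.88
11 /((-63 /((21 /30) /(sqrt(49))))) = -11 /630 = -0.02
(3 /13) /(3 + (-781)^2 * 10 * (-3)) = -1 /79294917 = -0.00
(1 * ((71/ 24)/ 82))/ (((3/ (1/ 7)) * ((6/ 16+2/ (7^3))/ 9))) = 0.04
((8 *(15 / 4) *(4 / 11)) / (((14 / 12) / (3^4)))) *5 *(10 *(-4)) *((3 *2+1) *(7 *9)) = -734832000 / 11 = -66802909.09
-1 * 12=-12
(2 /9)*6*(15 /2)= 10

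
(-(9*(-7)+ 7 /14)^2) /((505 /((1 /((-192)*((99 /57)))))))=59375 /2559744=0.02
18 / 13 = 1.38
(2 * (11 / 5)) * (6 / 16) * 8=66 / 5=13.20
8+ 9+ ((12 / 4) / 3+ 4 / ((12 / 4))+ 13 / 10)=619 / 30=20.63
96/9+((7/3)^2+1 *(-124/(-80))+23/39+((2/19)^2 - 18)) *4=-6536653/211185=-30.95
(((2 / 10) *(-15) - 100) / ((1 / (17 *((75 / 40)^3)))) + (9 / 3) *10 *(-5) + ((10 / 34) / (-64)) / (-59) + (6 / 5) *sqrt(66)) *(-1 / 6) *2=6004384235 / 1540608 - 2 *sqrt(66) / 5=3894.16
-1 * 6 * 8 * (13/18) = -104/3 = -34.67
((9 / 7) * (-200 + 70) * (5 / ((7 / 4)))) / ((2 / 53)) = -620100 / 49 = -12655.10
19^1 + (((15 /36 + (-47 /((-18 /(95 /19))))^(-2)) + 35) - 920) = -573618187 /662700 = -865.58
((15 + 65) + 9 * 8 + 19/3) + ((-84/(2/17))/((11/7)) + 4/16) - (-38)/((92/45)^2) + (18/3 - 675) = -133467683/139656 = -955.69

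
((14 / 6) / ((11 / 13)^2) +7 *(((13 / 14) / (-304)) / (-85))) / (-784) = -61142159 / 14707714560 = -0.00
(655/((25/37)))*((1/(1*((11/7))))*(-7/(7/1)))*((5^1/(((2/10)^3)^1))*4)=-16964500/11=-1542227.27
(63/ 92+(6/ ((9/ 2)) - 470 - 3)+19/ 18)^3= -58908822775737299/ 567663552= -103774185.55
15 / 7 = 2.14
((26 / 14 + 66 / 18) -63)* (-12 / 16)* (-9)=-387.96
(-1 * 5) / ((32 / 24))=-15 / 4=-3.75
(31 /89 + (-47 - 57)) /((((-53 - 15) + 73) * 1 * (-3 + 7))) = -1845 /356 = -5.18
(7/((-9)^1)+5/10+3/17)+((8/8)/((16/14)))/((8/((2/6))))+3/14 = 10243/68544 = 0.15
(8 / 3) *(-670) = -5360 / 3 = -1786.67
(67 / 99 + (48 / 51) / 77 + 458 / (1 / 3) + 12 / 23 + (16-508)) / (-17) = -239317429 / 4606371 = -51.95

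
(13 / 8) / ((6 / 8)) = 13 / 6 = 2.17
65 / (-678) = -65 / 678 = -0.10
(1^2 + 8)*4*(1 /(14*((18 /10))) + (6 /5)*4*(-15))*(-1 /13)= 18134 /91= 199.27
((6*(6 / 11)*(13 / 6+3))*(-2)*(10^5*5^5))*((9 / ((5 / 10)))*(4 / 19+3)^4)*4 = -115889689170000000000 / 1433531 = -80842122821201.63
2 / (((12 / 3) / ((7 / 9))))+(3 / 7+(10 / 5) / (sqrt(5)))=103 / 126+2 * sqrt(5) / 5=1.71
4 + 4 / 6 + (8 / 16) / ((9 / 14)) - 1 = 40 / 9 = 4.44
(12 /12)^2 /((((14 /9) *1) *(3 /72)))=108 /7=15.43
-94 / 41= -2.29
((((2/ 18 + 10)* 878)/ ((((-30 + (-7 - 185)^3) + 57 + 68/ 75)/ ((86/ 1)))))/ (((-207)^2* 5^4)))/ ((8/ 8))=-6871228/ 1705945652658225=-0.00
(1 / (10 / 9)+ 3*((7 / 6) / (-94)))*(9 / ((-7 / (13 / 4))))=-94887 / 26320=-3.61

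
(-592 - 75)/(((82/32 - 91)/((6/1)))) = 64032/1415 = 45.25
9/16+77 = 1241/16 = 77.56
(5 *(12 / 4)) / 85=3 / 17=0.18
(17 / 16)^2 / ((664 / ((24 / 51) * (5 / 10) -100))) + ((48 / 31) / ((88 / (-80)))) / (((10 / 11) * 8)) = -0.36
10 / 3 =3.33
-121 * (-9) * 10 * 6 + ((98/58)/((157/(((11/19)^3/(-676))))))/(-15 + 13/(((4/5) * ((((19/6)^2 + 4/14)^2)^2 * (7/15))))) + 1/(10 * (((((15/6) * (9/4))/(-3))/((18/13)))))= 4719337673475100198636639154047/72227471796467945409156900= 65339.93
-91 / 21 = -13 / 3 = -4.33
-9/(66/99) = -27/2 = -13.50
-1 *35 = -35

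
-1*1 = -1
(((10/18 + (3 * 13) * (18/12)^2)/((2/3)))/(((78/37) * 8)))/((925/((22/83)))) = 0.00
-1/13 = -0.08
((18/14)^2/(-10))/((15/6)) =-81/1225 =-0.07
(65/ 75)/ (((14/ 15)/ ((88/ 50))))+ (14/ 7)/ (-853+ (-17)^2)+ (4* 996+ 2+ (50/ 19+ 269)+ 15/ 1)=4007762063/ 937650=4274.26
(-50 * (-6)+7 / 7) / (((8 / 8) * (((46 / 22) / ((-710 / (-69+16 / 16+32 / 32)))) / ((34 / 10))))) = 7992754 / 1541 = 5186.73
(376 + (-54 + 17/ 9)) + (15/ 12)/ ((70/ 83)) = 163987/ 504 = 325.37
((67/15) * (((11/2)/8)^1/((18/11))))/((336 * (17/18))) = 8107/1370880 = 0.01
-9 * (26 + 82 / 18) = -275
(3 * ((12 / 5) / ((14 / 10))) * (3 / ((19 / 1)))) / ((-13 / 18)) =-1944 / 1729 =-1.12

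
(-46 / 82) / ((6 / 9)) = -69 / 82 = -0.84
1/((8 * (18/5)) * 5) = 1/144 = 0.01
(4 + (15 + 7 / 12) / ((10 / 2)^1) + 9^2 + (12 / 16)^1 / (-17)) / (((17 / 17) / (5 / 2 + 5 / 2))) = 44917 / 102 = 440.36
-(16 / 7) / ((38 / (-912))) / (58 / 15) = 14.19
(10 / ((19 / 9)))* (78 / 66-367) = -362160 / 209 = -1732.82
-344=-344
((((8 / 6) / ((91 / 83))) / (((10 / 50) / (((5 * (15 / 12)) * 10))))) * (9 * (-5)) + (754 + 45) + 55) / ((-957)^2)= -50984 / 2873871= -0.02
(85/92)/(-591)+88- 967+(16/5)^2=-1180907593/1359300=-868.76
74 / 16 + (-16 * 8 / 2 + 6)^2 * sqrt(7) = 37 / 8 + 3364 * sqrt(7) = 8904.93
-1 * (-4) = 4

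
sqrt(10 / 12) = sqrt(30) / 6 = 0.91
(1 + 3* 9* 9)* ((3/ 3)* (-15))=-3660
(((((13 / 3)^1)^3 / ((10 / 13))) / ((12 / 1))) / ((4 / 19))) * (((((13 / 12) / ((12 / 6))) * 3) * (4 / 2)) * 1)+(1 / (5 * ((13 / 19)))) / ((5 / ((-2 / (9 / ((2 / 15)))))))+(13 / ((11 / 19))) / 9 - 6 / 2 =25126156001 / 185328000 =135.58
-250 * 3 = -750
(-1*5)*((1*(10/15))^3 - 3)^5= 10365357965/14348907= 722.38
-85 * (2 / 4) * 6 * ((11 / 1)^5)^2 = -6614043273255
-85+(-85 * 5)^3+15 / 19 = -1458548475 / 19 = -76765709.21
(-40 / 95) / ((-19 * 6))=4 / 1083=0.00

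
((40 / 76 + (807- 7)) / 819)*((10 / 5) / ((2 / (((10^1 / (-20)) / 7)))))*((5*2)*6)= -3900 / 931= -4.19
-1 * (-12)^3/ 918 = 32/ 17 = 1.88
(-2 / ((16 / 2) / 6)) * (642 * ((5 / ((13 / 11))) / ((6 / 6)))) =-52965 / 13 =-4074.23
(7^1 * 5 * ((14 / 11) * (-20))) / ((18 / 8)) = -39200 / 99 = -395.96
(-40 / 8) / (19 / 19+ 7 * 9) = -5 / 64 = -0.08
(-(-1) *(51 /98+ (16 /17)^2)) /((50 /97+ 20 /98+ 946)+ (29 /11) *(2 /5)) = 212477045 /143206646392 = 0.00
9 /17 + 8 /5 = 2.13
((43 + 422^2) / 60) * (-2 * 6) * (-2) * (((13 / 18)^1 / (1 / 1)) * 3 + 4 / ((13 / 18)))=107054327 / 195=548996.55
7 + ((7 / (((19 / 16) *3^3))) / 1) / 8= 3605 / 513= 7.03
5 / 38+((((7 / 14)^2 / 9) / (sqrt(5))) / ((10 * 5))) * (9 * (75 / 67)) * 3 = 0.14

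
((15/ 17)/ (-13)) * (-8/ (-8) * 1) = -15/ 221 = -0.07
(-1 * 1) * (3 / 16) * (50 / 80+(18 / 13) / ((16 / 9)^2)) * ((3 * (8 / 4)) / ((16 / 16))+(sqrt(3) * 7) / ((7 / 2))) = -15921 / 13312 - 5307 * sqrt(3) / 13312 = -1.89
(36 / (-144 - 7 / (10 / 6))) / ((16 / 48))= -180 / 247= -0.73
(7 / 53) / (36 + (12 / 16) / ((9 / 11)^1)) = 84 / 23479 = 0.00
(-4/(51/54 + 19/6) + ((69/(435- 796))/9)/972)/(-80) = 37897187/3115920960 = 0.01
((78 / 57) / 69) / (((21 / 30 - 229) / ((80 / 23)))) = -20800 / 68839299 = -0.00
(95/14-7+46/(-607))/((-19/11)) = 27115/161462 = 0.17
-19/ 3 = -6.33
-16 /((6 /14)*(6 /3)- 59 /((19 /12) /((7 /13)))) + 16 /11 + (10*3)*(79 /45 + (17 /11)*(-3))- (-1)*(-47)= -23952773 /182655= -131.14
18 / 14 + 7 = 58 / 7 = 8.29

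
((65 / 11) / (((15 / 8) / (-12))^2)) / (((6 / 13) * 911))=86528 / 150315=0.58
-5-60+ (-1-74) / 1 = -140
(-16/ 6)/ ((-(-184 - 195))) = -8/ 1137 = -0.01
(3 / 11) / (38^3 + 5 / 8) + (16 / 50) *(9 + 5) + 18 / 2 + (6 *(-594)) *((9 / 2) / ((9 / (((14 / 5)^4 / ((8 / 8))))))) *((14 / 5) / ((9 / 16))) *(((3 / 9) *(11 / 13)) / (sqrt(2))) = 542434389 / 40239925- 3123681792 *sqrt(2) / 40625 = -108726.29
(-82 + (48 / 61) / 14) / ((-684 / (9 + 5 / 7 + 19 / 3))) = 5895815 / 3066714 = 1.92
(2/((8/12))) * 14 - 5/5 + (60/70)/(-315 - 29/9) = 410957/10024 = 41.00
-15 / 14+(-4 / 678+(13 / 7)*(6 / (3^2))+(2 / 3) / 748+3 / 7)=87305 / 147917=0.59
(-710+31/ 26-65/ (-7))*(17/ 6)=-2164321/ 1092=-1981.98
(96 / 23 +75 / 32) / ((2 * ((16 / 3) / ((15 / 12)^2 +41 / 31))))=1.76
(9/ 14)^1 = 9/ 14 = 0.64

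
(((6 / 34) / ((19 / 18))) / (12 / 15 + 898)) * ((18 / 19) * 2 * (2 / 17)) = 3240 / 78142421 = 0.00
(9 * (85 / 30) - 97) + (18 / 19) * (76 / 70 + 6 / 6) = -92467 / 1330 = -69.52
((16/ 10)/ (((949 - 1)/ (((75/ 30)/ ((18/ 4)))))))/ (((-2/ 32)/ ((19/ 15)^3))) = -219488/ 7198875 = -0.03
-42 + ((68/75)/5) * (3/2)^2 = -5199/125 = -41.59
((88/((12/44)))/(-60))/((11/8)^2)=-128/45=-2.84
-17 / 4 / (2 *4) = -17 / 32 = -0.53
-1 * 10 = -10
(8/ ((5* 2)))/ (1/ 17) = 68/ 5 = 13.60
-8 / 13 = -0.62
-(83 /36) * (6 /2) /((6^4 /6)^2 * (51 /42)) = -581 /4758912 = -0.00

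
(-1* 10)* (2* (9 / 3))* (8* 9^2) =-38880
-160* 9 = -1440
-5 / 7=-0.71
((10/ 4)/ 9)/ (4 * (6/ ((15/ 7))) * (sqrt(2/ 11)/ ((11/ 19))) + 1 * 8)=-166375/ 302832 + 36575 * sqrt(22)/ 302832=0.02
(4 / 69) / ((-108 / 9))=-1 / 207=-0.00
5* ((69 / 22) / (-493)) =-0.03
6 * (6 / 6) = 6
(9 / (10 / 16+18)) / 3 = 0.16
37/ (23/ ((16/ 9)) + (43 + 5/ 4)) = 0.65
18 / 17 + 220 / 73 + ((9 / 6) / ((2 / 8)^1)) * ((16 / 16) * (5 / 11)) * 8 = 353434 / 13651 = 25.89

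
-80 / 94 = -40 / 47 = -0.85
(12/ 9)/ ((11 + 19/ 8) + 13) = 32/ 633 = 0.05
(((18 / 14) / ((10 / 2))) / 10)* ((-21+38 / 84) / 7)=-2589 / 34300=-0.08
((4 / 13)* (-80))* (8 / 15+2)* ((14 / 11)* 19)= -646912 / 429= -1507.95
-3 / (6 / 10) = -5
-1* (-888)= 888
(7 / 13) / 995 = 7 / 12935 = 0.00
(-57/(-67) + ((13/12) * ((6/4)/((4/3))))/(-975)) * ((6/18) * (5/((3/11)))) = 500863/96480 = 5.19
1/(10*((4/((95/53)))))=19/424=0.04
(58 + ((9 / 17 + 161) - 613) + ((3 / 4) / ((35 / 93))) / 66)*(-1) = 20600539 / 52360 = 393.44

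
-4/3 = -1.33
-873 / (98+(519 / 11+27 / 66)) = -19206 / 3203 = -6.00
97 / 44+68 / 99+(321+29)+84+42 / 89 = 15414433 / 35244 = 437.36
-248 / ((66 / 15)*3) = -620 / 33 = -18.79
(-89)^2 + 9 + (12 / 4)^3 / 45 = 39653 / 5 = 7930.60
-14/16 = -7/8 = -0.88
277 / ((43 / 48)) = 13296 / 43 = 309.21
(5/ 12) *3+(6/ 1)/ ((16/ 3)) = 19/ 8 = 2.38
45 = 45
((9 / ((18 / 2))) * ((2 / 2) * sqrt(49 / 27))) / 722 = 7 * sqrt(3) / 6498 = 0.00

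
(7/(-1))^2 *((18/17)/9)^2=196/289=0.68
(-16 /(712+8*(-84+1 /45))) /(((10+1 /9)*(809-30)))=-405 /8010457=-0.00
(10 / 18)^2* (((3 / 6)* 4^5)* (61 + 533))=93866.67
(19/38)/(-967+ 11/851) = -851/1645812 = -0.00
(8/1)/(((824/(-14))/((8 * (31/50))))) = -1736/2575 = -0.67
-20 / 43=-0.47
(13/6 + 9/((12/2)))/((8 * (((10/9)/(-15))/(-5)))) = 495/16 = 30.94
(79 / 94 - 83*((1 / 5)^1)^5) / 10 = 239073 / 2937500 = 0.08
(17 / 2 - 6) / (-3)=-5 / 6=-0.83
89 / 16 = 5.56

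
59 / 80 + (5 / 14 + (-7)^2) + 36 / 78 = 368049 / 7280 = 50.56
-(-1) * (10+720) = 730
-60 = -60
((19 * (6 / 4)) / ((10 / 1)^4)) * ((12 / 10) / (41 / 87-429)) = -14877 / 1864100000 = -0.00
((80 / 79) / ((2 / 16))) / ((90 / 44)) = 2816 / 711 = 3.96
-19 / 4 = -4.75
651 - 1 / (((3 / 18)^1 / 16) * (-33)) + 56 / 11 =659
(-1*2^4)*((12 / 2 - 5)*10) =-160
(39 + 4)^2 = 1849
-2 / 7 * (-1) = 2 / 7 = 0.29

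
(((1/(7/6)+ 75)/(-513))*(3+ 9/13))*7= -944/247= -3.82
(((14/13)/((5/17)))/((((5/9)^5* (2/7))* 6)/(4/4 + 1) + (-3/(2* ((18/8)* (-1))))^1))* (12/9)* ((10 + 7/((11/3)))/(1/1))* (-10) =-1431912006/1753609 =-816.55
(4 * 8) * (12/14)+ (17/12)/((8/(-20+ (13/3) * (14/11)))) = 275687/11088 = 24.86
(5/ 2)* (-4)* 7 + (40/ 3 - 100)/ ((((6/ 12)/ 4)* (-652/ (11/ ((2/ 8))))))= -11350/ 489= -23.21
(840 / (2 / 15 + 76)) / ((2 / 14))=44100 / 571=77.23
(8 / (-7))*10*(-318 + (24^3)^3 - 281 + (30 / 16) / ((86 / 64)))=-9087817936314800 / 301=-30192086167158.80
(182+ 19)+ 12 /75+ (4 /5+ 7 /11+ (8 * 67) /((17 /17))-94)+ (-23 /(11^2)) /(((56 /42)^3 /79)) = 123567381 /193600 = 638.26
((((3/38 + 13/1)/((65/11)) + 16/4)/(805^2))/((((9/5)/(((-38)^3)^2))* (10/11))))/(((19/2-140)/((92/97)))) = -53504973425024/417284287875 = -128.22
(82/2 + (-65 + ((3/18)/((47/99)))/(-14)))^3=-13867.38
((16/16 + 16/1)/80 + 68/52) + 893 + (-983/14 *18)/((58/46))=-107.85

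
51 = 51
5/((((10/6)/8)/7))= 168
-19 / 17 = -1.12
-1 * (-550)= 550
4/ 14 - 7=-47/ 7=-6.71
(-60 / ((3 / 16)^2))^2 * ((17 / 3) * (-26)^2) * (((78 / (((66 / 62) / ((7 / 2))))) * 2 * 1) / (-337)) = -1699685702041600 / 100089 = -16981743268.91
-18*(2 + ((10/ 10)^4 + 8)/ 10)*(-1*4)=1044/ 5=208.80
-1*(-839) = 839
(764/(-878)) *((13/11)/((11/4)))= -19864/53119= -0.37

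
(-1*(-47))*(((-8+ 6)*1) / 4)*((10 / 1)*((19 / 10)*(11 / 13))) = -9823 / 26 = -377.81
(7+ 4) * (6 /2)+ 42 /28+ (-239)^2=114311 /2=57155.50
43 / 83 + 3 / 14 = 0.73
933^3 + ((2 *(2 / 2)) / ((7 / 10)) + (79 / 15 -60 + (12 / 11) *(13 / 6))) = 938051946548 / 1155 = 812166187.49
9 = 9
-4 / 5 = -0.80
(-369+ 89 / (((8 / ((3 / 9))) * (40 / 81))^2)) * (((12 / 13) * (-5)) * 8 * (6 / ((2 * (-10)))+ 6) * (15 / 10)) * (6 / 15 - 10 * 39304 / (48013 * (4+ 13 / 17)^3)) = 4563669408827537 / 121002336000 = 37715.55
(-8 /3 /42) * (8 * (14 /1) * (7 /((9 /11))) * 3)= -4928 /27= -182.52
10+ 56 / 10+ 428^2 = 915998 / 5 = 183199.60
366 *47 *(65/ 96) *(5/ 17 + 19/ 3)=31493995/ 408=77191.16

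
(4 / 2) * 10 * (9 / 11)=180 / 11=16.36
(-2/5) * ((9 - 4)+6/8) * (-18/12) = 3.45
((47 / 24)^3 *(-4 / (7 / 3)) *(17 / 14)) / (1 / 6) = -1764991 / 18816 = -93.80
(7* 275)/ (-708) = -1925/ 708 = -2.72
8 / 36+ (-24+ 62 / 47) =-9500 / 423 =-22.46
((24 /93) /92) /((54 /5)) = 5 /19251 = 0.00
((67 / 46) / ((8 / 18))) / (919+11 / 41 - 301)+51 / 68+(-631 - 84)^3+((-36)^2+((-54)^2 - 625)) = -1704874900523323 / 4664216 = -365522287.24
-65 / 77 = -0.84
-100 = -100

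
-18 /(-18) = 1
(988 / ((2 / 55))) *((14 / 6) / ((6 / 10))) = 950950 / 9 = 105661.11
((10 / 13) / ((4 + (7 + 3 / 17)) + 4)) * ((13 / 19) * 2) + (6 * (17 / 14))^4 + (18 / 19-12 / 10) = 82902145609 / 29424255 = 2817.48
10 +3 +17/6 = 95/6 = 15.83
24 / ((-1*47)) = -24 / 47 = -0.51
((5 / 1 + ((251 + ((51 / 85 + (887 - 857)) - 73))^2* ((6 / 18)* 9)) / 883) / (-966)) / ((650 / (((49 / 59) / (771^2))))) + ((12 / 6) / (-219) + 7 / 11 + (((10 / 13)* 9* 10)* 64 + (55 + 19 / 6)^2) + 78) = 440147492379327686258813 / 55765996649845267500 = 7892.76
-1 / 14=-0.07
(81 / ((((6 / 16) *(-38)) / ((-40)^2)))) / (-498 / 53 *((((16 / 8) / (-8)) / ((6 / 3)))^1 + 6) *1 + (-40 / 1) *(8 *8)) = 36633600 / 10534037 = 3.48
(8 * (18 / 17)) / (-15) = -48 / 85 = -0.56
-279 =-279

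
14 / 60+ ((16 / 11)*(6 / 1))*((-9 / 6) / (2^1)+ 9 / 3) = 6557 / 330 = 19.87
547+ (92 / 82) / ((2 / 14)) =554.85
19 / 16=1.19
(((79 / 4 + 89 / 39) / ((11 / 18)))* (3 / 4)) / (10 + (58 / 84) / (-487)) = 316351791 / 116980292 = 2.70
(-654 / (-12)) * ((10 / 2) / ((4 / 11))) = 5995 / 8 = 749.38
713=713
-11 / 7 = -1.57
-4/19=-0.21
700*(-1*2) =-1400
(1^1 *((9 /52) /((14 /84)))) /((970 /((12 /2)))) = 81 /12610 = 0.01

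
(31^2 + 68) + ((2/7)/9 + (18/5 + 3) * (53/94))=30579817/29610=1032.75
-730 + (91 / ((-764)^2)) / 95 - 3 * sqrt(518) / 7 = -40479317509 / 55451120 - 3 * sqrt(518) / 7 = -739.75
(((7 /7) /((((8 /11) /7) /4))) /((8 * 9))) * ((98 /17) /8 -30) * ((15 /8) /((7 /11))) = -1204555 /26112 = -46.13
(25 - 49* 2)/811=-73/811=-0.09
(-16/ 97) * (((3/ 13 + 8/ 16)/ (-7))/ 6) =76/ 26481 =0.00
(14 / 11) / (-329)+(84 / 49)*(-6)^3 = -1340078 / 3619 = -370.29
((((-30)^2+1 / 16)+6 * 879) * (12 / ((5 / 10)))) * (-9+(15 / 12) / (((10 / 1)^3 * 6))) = -853482643 / 640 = -1333566.63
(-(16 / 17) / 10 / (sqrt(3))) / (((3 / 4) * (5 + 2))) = -0.01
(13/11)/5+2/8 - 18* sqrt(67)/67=107/220 - 18* sqrt(67)/67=-1.71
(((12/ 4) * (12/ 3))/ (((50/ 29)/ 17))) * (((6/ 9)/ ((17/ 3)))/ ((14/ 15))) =522/ 35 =14.91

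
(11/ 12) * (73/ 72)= 803/ 864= 0.93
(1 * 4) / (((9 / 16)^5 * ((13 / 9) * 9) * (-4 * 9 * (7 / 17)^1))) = -17825792 / 48361131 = -0.37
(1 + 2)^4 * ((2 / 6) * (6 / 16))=81 / 8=10.12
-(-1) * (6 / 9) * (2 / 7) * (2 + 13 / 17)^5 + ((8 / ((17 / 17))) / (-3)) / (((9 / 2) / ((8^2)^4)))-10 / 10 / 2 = -5335943213009557 / 536705946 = -9942023.66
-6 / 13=-0.46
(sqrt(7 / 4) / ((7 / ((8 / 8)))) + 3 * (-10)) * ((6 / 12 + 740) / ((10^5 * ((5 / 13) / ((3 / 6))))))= -0.29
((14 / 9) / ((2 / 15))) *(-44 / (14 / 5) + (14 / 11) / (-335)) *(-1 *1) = 405448 / 2211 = 183.38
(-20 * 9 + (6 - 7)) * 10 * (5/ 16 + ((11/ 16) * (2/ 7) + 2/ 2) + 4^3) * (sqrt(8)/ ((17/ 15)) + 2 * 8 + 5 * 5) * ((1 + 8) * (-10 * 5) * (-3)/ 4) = -183761584875/ 112 - 67229848125 * sqrt(2)/ 952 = -1740599616.02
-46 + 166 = 120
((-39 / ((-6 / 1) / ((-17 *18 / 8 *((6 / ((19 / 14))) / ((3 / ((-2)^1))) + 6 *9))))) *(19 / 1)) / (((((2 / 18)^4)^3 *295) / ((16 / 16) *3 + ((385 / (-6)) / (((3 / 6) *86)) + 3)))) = -21123948045692214333 / 20296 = -1040793656173246.67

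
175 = 175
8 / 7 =1.14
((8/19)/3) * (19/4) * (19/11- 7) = -116/33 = -3.52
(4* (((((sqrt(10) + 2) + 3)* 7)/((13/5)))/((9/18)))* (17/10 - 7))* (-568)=842912* sqrt(10)/13 + 4214560/13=529237.06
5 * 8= 40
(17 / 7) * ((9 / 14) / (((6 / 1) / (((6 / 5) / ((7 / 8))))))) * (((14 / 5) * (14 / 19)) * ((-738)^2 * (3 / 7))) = 3999865536 / 23275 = 171852.44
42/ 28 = 3/ 2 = 1.50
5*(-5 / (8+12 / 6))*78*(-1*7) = 1365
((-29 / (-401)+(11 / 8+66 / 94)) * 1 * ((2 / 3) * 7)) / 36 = 0.28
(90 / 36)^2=25 / 4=6.25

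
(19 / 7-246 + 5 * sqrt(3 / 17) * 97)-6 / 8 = -6833 / 28 + 485 * sqrt(51) / 17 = -40.29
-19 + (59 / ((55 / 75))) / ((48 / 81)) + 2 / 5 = 103107 / 880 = 117.17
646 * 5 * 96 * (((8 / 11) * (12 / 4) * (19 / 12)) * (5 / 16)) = 3682200 / 11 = 334745.45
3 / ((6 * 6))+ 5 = 61 / 12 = 5.08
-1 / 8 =-0.12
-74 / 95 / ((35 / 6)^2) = -2664 / 116375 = -0.02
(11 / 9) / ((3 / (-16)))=-6.52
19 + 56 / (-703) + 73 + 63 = 108909 / 703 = 154.92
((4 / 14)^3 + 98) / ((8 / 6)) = 50433 / 686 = 73.52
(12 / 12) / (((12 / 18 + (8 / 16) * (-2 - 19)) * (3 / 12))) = -24 / 59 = -0.41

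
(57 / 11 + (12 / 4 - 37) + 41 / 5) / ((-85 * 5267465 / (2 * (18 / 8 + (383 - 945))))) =-181359 / 3517914125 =-0.00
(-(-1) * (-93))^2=8649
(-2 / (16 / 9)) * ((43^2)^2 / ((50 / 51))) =-3923074.15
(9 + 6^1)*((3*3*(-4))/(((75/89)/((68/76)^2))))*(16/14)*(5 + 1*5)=-14815296/2527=-5862.80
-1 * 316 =-316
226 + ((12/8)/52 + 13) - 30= 21739/104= 209.03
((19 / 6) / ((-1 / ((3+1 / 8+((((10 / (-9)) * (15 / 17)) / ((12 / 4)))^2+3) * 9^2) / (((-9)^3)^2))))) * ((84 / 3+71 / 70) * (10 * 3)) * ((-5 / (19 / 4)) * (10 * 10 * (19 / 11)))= 105233810875 / 438005799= 240.26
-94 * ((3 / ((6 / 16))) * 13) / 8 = -1222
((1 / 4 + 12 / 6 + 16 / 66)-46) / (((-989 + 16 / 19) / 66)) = 109117 / 37550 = 2.91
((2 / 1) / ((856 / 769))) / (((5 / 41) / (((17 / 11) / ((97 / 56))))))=7503902 / 570845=13.15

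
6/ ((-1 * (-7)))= 6/ 7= 0.86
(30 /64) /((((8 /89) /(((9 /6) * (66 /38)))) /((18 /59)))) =1189485 /286976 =4.14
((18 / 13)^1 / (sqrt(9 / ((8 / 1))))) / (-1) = -12*sqrt(2) / 13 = -1.31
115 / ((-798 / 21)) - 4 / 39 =-4637 / 1482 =-3.13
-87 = -87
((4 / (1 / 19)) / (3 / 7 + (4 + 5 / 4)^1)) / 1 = 2128 / 159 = 13.38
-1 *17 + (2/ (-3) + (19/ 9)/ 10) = -1571/ 90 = -17.46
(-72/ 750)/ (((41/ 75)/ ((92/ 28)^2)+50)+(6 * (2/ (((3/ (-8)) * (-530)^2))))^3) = -52762261667584500/ 27508174744475381831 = -0.00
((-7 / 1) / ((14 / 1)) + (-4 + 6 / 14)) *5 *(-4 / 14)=5.82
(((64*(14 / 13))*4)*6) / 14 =1536 / 13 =118.15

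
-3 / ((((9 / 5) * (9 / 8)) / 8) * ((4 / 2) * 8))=-20 / 27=-0.74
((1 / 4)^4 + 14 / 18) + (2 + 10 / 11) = 3.69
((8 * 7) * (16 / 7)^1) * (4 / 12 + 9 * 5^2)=86528 / 3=28842.67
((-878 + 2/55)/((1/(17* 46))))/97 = -37761216/5335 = -7078.02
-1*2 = -2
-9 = -9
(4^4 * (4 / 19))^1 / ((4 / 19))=256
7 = 7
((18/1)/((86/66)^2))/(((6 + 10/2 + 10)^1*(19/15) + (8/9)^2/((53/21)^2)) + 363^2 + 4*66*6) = 1238895405/15586944284641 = 0.00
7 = 7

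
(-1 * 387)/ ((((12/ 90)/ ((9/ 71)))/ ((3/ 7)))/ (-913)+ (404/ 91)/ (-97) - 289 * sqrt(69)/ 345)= -918971205169513534038/ 2372581886752384892747+ 15886396550701240805241 * sqrt(69)/ 2372581886752384892747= 55.23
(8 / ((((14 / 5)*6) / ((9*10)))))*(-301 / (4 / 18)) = -58050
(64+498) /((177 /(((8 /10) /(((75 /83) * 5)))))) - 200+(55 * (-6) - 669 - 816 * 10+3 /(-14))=-43482637199 /4646250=-9358.65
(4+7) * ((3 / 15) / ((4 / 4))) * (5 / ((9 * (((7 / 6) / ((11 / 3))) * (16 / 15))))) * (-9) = -1815 / 56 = -32.41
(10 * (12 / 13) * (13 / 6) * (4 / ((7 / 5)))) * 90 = 36000 / 7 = 5142.86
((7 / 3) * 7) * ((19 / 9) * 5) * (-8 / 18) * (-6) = 37240 / 81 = 459.75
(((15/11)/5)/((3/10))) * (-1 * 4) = -40/11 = -3.64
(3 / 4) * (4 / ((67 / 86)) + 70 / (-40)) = 2721 / 1072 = 2.54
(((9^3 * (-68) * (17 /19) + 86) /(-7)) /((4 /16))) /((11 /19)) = 3364360 /77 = 43692.99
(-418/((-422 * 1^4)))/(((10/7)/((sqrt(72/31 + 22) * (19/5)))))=27797 * sqrt(23374)/327050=12.99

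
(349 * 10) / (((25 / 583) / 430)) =34996324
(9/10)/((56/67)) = 603/560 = 1.08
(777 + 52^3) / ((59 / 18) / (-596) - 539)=-1516778280 / 5782451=-262.31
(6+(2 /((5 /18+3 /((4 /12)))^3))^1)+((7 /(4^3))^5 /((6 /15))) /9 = 540324409851246949 /90016430702985216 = 6.00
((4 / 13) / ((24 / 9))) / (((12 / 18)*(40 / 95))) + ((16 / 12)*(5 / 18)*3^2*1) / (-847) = 430351 / 1057056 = 0.41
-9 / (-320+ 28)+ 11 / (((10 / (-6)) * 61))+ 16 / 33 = 1197557 / 2938980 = 0.41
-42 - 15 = -57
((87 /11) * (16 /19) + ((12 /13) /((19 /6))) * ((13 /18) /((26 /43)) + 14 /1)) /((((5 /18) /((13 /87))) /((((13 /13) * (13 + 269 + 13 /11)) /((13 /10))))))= 1126259400 /866723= 1299.45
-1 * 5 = -5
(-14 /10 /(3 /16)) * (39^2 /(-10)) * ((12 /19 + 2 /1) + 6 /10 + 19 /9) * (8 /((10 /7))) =1210483456 /35625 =33978.48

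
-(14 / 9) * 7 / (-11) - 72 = -7030 / 99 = -71.01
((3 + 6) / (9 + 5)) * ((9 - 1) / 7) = 36 / 49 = 0.73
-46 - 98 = -144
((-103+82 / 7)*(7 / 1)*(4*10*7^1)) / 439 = -178920 / 439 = -407.56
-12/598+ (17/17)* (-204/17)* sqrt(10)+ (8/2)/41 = 950/12259-12* sqrt(10) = -37.87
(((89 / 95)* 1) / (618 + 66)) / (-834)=-89 / 54193320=-0.00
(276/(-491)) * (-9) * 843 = 4264.79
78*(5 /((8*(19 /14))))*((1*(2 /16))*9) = 12285 /304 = 40.41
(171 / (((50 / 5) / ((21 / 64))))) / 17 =3591 / 10880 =0.33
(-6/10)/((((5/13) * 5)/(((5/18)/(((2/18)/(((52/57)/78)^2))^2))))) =-104/791700075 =-0.00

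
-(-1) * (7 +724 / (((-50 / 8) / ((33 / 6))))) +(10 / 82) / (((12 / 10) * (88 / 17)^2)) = -630.12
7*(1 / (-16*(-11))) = 7 / 176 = 0.04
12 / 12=1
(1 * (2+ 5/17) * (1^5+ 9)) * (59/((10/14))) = 1894.94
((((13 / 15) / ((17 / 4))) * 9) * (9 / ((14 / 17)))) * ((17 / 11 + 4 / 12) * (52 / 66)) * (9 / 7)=1131624 / 29645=38.17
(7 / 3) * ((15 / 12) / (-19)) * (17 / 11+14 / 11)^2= -33635 / 27588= -1.22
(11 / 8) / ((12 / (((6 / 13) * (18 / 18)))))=11 / 208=0.05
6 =6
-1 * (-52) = 52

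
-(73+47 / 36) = -2675 / 36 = -74.31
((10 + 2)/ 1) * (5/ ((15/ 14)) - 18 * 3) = -592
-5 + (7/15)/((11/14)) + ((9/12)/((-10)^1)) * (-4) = -271/66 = -4.11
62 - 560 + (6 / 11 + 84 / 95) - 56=-577436 / 1045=-552.57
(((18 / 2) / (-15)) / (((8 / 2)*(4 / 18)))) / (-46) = 27 / 1840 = 0.01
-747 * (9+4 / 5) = -36603 / 5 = -7320.60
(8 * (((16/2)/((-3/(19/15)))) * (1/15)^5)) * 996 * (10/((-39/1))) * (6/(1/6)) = 3229696/9871875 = 0.33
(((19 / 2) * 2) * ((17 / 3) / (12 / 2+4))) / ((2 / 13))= 4199 / 60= 69.98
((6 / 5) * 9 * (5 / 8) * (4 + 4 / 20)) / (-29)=-567 / 580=-0.98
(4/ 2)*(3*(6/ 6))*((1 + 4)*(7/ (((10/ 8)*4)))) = 42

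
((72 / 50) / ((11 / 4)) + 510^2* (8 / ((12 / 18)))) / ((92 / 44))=858330144 / 575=1492748.08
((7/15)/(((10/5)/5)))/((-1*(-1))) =7/6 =1.17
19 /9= 2.11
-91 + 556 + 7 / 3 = 1402 / 3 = 467.33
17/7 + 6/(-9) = 1.76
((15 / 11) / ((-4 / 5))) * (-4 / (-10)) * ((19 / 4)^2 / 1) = -5415 / 352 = -15.38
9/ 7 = 1.29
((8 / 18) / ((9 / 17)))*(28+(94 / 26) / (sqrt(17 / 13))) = 188*sqrt(221) / 1053+1904 / 81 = 26.16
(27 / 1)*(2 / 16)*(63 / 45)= 189 / 40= 4.72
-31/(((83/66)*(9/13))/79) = -700414/249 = -2812.91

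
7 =7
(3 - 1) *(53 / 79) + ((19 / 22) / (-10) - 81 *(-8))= 11284059 / 17380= 649.26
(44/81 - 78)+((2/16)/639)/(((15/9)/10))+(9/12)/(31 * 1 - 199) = -99785935/1288224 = -77.46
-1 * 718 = -718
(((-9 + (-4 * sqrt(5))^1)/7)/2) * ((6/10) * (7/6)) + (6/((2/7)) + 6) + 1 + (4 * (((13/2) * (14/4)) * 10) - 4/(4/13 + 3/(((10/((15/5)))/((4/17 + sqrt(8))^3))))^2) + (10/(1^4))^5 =-sqrt(5)/5 + 25805554656740427040875 * sqrt(2)/6596004835290562789702801 + 6657844929002126846801817042713/65960048352905627897028010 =100937.10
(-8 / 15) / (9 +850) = -8 / 12885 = -0.00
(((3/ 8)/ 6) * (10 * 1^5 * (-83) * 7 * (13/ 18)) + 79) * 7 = -184723/ 144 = -1282.80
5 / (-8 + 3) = -1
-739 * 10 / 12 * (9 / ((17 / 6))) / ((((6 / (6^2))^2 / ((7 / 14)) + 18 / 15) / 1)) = -2992950 / 1921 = -1558.02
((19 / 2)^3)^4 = 2213314919066161 / 4096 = 540360087662.64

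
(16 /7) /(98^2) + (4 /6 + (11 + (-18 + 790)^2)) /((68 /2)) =30050697917 /1714314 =17529.28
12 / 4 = 3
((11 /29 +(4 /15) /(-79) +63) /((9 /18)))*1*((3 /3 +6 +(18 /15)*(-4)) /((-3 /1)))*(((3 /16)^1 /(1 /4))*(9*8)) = -287484648 /57275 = -5019.37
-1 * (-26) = 26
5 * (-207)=-1035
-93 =-93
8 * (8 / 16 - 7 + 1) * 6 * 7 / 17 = -1848 / 17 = -108.71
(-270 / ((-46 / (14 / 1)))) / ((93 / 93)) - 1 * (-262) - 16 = 7548 / 23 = 328.17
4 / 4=1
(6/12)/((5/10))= 1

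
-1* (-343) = 343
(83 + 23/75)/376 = 781/3525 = 0.22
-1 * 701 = -701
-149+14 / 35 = -743 / 5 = -148.60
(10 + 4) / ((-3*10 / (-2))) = 14 / 15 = 0.93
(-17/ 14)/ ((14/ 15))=-255/ 196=-1.30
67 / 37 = 1.81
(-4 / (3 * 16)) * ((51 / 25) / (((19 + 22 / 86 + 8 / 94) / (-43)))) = 1477351 / 3908800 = 0.38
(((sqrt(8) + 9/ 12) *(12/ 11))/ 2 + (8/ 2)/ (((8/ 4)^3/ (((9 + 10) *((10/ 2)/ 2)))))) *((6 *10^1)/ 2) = 360 *sqrt(2)/ 11 + 15945/ 22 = 771.06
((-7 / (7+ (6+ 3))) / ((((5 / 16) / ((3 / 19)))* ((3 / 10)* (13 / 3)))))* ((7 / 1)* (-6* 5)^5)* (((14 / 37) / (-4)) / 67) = -25004700000 / 612313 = -40836.47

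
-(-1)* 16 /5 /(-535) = -16 /2675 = -0.01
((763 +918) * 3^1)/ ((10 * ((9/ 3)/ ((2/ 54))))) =1681/ 270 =6.23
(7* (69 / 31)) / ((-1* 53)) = -483 / 1643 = -0.29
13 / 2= 6.50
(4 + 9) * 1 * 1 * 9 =117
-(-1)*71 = 71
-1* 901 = -901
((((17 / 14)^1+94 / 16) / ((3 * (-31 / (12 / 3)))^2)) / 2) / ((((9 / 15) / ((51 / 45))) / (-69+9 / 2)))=-290207 / 363258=-0.80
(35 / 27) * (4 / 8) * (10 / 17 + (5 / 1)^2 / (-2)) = -525 / 68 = -7.72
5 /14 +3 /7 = 0.79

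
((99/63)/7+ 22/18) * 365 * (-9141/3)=-709554890/441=-1608968.00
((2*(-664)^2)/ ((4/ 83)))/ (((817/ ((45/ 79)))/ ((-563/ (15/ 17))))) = -525367044192/ 64543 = -8139798.96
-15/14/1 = -15/14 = -1.07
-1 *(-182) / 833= 26 / 119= 0.22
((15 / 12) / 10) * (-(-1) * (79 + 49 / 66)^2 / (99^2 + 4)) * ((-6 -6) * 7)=-193894183 / 28473720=-6.81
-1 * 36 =-36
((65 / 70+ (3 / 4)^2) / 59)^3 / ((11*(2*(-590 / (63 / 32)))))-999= -17104178568067783407 / 17121299867893760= -999.00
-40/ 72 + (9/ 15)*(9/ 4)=143/ 180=0.79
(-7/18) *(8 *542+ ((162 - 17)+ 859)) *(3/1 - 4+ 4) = -6230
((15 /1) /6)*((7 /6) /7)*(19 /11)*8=190 /33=5.76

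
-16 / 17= -0.94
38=38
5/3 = 1.67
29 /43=0.67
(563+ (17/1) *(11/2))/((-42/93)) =-40703/28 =-1453.68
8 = 8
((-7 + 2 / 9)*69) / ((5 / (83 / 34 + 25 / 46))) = -279.16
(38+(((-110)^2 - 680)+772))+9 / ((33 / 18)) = 134584 / 11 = 12234.91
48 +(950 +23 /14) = 13995 /14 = 999.64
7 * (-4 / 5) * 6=-168 / 5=-33.60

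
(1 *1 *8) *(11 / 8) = 11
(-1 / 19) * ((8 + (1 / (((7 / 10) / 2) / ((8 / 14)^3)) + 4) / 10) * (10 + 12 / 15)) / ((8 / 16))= -10960056 / 1140475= -9.61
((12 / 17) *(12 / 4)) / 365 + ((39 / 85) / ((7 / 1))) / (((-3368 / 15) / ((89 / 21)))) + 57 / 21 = 2784166757 / 1024023560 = 2.72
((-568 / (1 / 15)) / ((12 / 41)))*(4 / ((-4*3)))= 29110 / 3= 9703.33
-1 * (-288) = 288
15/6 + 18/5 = 61/10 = 6.10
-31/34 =-0.91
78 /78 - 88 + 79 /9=-704 /9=-78.22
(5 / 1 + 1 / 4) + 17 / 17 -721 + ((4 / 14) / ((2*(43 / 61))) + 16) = -841051 / 1204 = -698.55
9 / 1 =9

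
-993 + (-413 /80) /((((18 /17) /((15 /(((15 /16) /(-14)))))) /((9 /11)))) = -99.42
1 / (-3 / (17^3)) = -4913 / 3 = -1637.67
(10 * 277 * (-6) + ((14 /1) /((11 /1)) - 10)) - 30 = -183246 /11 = -16658.73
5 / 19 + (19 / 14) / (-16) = 759 / 4256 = 0.18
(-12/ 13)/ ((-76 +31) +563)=-6/ 3367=-0.00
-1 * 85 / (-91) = 85 / 91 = 0.93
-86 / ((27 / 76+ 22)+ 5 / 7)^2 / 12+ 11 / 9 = 546212257 / 451879587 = 1.21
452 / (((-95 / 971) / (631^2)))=-174749677612 / 95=-1839470290.65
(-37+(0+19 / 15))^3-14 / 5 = -154000106 / 3375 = -45629.66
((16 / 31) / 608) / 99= 1 / 116622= 0.00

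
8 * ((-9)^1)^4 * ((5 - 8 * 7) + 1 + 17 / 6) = -2475684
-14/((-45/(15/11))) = 14/33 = 0.42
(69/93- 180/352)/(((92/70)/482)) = 5305615/62744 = 84.56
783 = 783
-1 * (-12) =12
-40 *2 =-80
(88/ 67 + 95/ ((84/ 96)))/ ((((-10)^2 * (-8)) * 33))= -3221/ 773850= -0.00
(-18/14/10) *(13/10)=-117/700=-0.17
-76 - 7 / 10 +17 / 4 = -1449 / 20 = -72.45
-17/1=-17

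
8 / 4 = 2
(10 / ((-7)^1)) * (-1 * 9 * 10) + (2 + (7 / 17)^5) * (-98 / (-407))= 522053192506 / 4045172593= 129.06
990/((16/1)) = 495/8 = 61.88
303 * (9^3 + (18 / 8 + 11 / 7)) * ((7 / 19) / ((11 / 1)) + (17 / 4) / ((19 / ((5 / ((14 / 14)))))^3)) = 208172416131 / 8450288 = 24634.95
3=3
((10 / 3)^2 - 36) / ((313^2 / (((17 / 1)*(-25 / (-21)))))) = -13600 / 2645163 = -0.01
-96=-96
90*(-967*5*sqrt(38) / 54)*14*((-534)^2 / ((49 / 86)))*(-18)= 7114242981600*sqrt(38) / 7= 6265019865185.54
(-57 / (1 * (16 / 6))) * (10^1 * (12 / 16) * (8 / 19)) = -135 / 2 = -67.50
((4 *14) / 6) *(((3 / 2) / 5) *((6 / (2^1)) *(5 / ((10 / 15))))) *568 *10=357840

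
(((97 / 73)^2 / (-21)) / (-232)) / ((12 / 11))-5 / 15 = -103748053 / 311554656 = -0.33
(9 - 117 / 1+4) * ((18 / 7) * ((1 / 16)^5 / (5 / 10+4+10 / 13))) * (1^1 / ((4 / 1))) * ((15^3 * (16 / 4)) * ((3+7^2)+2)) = -138601125 / 15712256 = -8.82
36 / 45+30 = 154 / 5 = 30.80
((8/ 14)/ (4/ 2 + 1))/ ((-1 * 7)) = -4/ 147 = -0.03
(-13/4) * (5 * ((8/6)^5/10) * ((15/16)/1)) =-520/81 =-6.42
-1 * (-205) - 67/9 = 1778/9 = 197.56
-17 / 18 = -0.94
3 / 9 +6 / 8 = 13 / 12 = 1.08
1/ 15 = 0.07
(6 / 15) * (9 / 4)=0.90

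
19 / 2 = 9.50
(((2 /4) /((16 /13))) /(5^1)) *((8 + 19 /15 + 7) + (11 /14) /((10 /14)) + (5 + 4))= 10283 /4800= 2.14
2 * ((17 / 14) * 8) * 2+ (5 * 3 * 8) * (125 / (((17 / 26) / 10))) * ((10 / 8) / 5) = 6829624 / 119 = 57391.80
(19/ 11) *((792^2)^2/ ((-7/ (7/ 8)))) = -84951618048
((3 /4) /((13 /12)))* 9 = 81 /13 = 6.23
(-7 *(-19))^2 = 17689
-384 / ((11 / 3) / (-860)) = 990720 / 11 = 90065.45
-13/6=-2.17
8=8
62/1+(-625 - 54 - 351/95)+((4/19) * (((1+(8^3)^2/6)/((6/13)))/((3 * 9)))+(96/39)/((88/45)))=391830016/3301155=118.69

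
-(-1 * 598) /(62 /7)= 67.52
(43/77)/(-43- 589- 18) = -43/50050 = -0.00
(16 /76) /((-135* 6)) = -2 /7695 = -0.00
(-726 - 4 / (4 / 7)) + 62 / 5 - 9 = -3648 / 5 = -729.60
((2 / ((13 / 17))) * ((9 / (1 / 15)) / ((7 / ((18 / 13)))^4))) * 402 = 193699615680 / 891474493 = 217.28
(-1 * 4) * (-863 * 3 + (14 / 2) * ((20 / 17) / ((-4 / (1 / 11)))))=1936712 / 187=10356.75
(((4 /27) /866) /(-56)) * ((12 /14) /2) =-1 /763812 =-0.00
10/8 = 5/4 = 1.25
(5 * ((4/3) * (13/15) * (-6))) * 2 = -208/3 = -69.33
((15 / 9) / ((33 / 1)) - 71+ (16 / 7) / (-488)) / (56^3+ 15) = -2999446 / 7424449263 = -0.00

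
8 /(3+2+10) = 8 /15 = 0.53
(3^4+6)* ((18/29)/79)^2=972/180989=0.01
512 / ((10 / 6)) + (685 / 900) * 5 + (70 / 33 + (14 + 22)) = 691271 / 1980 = 349.13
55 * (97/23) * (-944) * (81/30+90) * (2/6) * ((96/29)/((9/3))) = -4979834112/667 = -7466018.16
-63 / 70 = -9 / 10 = -0.90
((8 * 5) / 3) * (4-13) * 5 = -600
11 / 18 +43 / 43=29 / 18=1.61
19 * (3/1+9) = 228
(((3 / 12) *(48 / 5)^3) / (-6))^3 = -97844723712 / 1953125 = -50096.50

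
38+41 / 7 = 307 / 7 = 43.86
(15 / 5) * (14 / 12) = 7 / 2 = 3.50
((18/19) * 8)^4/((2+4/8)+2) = 733.20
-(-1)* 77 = 77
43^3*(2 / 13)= 159014 / 13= 12231.85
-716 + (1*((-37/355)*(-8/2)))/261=-66340832/92655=-716.00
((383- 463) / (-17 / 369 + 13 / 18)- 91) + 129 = -40078 / 499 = -80.32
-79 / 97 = -0.81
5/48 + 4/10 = 121/240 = 0.50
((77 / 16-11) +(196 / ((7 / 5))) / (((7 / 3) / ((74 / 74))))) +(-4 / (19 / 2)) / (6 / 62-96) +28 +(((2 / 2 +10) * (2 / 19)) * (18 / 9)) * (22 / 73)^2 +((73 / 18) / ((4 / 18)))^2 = 999599877937 / 2408153784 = 415.09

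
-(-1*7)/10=7/10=0.70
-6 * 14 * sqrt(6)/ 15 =-13.72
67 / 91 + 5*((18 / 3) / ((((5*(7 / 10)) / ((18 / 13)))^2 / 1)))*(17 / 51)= 19057 / 8281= 2.30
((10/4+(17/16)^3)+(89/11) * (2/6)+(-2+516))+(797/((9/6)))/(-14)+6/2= 485.44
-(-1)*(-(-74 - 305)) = 379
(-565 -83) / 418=-324 / 209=-1.55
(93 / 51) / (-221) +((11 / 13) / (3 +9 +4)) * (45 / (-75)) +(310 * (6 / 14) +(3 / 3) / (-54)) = 7543738427 / 56805840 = 132.80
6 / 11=0.55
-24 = -24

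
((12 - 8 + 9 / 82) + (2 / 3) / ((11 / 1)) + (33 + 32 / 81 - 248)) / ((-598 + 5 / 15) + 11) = 15374771 / 42863040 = 0.36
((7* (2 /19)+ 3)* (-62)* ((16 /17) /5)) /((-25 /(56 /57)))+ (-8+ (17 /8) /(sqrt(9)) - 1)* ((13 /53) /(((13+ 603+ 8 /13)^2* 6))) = 644748508251595313 /376200973490688000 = 1.71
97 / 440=0.22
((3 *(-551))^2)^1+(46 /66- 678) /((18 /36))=90124795 /33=2731054.39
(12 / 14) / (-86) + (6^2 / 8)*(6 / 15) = 2694 / 1505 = 1.79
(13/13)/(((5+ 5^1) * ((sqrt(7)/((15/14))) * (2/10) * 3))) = 5 * sqrt(7)/196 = 0.07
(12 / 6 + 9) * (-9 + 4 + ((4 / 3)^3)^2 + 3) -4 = 26102 / 729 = 35.81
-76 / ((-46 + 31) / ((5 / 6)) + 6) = 6.33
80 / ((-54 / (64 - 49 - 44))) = 1160 / 27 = 42.96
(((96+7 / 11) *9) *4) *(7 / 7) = 3478.91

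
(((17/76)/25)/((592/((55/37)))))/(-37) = -187/307970240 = -0.00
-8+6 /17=-7.65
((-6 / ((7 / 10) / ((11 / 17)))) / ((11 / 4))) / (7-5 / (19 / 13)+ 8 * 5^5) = -0.00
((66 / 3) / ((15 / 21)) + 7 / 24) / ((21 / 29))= 15457 / 360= 42.94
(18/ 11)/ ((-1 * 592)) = -9/ 3256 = -0.00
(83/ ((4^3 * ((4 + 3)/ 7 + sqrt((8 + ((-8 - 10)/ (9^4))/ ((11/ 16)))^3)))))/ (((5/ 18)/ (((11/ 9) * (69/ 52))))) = -32484823294104423/ 2189039173211413120 + 21864390145983 * sqrt(176330)/ 27362989665142664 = 0.32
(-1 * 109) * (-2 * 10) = 2180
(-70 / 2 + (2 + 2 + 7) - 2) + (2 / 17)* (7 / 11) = -4848 / 187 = -25.93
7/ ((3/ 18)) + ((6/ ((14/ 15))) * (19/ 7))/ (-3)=1773/ 49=36.18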